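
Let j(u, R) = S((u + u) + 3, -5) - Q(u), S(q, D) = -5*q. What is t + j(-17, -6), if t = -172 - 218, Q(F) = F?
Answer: -218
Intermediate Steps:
t = -390
j(u, R) = -15 - 11*u (j(u, R) = -5*((u + u) + 3) - u = -5*(2*u + 3) - u = -5*(3 + 2*u) - u = (-15 - 10*u) - u = -15 - 11*u)
t + j(-17, -6) = -390 + (-15 - 11*(-17)) = -390 + (-15 + 187) = -390 + 172 = -218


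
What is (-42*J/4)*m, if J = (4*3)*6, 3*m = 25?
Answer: -6300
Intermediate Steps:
m = 25/3 (m = (1/3)*25 = 25/3 ≈ 8.3333)
J = 72 (J = 12*6 = 72)
(-42*J/4)*m = -3024/4*(25/3) = -42*18*(25/3) = -756*25/3 = -6300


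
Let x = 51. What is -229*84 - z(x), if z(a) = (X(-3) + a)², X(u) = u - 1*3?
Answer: -21261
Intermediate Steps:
X(u) = -3 + u (X(u) = u - 3 = -3 + u)
z(a) = (-6 + a)² (z(a) = ((-3 - 3) + a)² = (-6 + a)²)
-229*84 - z(x) = -229*84 - (-6 + 51)² = -19236 - 1*45² = -19236 - 1*2025 = -19236 - 2025 = -21261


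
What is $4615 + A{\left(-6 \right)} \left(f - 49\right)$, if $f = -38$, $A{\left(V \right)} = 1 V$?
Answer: $5137$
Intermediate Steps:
$A{\left(V \right)} = V$
$4615 + A{\left(-6 \right)} \left(f - 49\right) = 4615 - 6 \left(-38 - 49\right) = 4615 - -522 = 4615 + 522 = 5137$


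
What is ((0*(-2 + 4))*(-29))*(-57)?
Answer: 0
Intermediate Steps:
((0*(-2 + 4))*(-29))*(-57) = ((0*2)*(-29))*(-57) = (0*(-29))*(-57) = 0*(-57) = 0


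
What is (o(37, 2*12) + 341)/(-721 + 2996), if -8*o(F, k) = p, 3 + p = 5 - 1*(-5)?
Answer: 2721/18200 ≈ 0.14951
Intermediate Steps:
p = 7 (p = -3 + (5 - 1*(-5)) = -3 + (5 + 5) = -3 + 10 = 7)
o(F, k) = -7/8 (o(F, k) = -⅛*7 = -7/8)
(o(37, 2*12) + 341)/(-721 + 2996) = (-7/8 + 341)/(-721 + 2996) = (2721/8)/2275 = (2721/8)*(1/2275) = 2721/18200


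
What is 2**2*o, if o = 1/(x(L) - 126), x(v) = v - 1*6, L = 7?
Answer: -4/125 ≈ -0.032000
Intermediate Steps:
x(v) = -6 + v (x(v) = v - 6 = -6 + v)
o = -1/125 (o = 1/((-6 + 7) - 126) = 1/(1 - 126) = 1/(-125) = -1/125 ≈ -0.0080000)
2**2*o = 2**2*(-1/125) = 4*(-1/125) = -4/125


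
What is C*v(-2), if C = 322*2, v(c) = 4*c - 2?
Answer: -6440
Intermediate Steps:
v(c) = -2 + 4*c
C = 644
C*v(-2) = 644*(-2 + 4*(-2)) = 644*(-2 - 8) = 644*(-10) = -6440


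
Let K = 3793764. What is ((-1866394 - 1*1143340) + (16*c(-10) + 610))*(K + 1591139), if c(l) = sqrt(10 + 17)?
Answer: -16203840854972 + 258475344*sqrt(3) ≈ -1.6203e+13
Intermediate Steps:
c(l) = 3*sqrt(3) (c(l) = sqrt(27) = 3*sqrt(3))
((-1866394 - 1*1143340) + (16*c(-10) + 610))*(K + 1591139) = ((-1866394 - 1*1143340) + (16*(3*sqrt(3)) + 610))*(3793764 + 1591139) = ((-1866394 - 1143340) + (48*sqrt(3) + 610))*5384903 = (-3009734 + (610 + 48*sqrt(3)))*5384903 = (-3009124 + 48*sqrt(3))*5384903 = -16203840854972 + 258475344*sqrt(3)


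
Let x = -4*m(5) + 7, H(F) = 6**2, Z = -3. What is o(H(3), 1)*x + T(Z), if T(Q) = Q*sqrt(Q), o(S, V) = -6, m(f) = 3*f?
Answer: 318 - 3*I*sqrt(3) ≈ 318.0 - 5.1962*I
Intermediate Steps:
H(F) = 36
T(Q) = Q**(3/2)
x = -53 (x = -12*5 + 7 = -4*15 + 7 = -60 + 7 = -53)
o(H(3), 1)*x + T(Z) = -6*(-53) + (-3)**(3/2) = 318 - 3*I*sqrt(3)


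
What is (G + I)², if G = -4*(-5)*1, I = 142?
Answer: 26244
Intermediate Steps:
G = 20 (G = 20*1 = 20)
(G + I)² = (20 + 142)² = 162² = 26244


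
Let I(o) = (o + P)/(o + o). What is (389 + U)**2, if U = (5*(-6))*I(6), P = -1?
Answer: 567009/4 ≈ 1.4175e+5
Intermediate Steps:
I(o) = (-1 + o)/(2*o) (I(o) = (o - 1)/(o + o) = (-1 + o)/((2*o)) = (-1 + o)*(1/(2*o)) = (-1 + o)/(2*o))
U = -25/2 (U = (5*(-6))*((1/2)*(-1 + 6)/6) = -15*5/6 = -30*5/12 = -25/2 ≈ -12.500)
(389 + U)**2 = (389 - 25/2)**2 = (753/2)**2 = 567009/4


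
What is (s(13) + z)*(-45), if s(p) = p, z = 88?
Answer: -4545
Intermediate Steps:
(s(13) + z)*(-45) = (13 + 88)*(-45) = 101*(-45) = -4545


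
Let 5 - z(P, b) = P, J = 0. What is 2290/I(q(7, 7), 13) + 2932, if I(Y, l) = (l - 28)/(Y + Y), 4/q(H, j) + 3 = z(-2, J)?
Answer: 7880/3 ≈ 2626.7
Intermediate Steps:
z(P, b) = 5 - P
q(H, j) = 1 (q(H, j) = 4/(-3 + (5 - 1*(-2))) = 4/(-3 + (5 + 2)) = 4/(-3 + 7) = 4/4 = 4*(¼) = 1)
I(Y, l) = (-28 + l)/(2*Y) (I(Y, l) = (-28 + l)/((2*Y)) = (-28 + l)*(1/(2*Y)) = (-28 + l)/(2*Y))
2290/I(q(7, 7), 13) + 2932 = 2290/(((½)*(-28 + 13)/1)) + 2932 = 2290/(((½)*1*(-15))) + 2932 = 2290/(-15/2) + 2932 = 2290*(-2/15) + 2932 = -916/3 + 2932 = 7880/3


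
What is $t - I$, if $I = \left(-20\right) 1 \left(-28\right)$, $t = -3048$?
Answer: $-3608$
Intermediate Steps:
$I = 560$ ($I = \left(-20\right) \left(-28\right) = 560$)
$t - I = -3048 - 560 = -3608$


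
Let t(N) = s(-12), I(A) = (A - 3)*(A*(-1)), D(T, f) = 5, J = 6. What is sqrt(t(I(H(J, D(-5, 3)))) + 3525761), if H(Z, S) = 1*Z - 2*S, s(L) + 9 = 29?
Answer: sqrt(3525781) ≈ 1877.7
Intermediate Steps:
s(L) = 20 (s(L) = -9 + 29 = 20)
H(Z, S) = Z - 2*S
I(A) = -A*(-3 + A) (I(A) = (-3 + A)*(-A) = -A*(-3 + A))
t(N) = 20
sqrt(t(I(H(J, D(-5, 3)))) + 3525761) = sqrt(20 + 3525761) = sqrt(3525781)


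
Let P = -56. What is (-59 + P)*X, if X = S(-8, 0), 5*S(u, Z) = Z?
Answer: 0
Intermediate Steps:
S(u, Z) = Z/5
X = 0 (X = (⅕)*0 = 0)
(-59 + P)*X = (-59 - 56)*0 = -115*0 = 0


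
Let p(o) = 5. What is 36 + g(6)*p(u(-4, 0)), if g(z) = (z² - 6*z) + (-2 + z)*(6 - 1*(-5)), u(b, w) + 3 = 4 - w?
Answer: 256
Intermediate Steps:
u(b, w) = 1 - w (u(b, w) = -3 + (4 - w) = 1 - w)
g(z) = -22 + z² + 5*z (g(z) = (z² - 6*z) + (-2 + z)*(6 + 5) = (z² - 6*z) + (-2 + z)*11 = (z² - 6*z) + (-22 + 11*z) = -22 + z² + 5*z)
36 + g(6)*p(u(-4, 0)) = 36 + (-22 + 6² + 5*6)*5 = 36 + (-22 + 36 + 30)*5 = 36 + 44*5 = 36 + 220 = 256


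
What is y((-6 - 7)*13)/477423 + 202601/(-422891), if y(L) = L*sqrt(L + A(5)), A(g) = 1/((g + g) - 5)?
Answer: -28943/60413 - 338*I*sqrt(1055)/2387115 ≈ -0.47909 - 0.0045991*I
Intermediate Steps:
A(g) = 1/(-5 + 2*g) (A(g) = 1/(2*g - 5) = 1/(-5 + 2*g))
y(L) = L*sqrt(1/5 + L) (y(L) = L*sqrt(L + 1/(-5 + 2*5)) = L*sqrt(L + 1/(-5 + 10)) = L*sqrt(L + 1/5) = L*sqrt(1/5 + L))
y((-6 - 7)*13)/477423 + 202601/(-422891) = (((-6 - 7)*13)*sqrt(5 + 25*((-6 - 7)*13))/5)/477423 + 202601/(-422891) = ((-13*13)*sqrt(5 + 25*(-13*13))/5)*(1/477423) + 202601*(-1/422891) = ((1/5)*(-169)*sqrt(5 + 25*(-169)))*(1/477423) - 28943/60413 = ((1/5)*(-169)*sqrt(5 - 4225))*(1/477423) - 28943/60413 = ((1/5)*(-169)*sqrt(-4220))*(1/477423) - 28943/60413 = ((1/5)*(-169)*(2*I*sqrt(1055)))*(1/477423) - 28943/60413 = -338*I*sqrt(1055)/5*(1/477423) - 28943/60413 = -338*I*sqrt(1055)/2387115 - 28943/60413 = -28943/60413 - 338*I*sqrt(1055)/2387115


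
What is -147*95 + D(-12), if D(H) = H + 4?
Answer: -13973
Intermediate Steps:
D(H) = 4 + H
-147*95 + D(-12) = -147*95 + (4 - 12) = -13965 - 8 = -13973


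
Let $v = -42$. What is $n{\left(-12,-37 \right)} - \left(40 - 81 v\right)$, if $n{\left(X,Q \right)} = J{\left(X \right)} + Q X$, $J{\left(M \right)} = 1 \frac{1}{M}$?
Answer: $- \frac{35977}{12} \approx -2998.1$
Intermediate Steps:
$J{\left(M \right)} = \frac{1}{M}$
$n{\left(X,Q \right)} = \frac{1}{X} + Q X$
$n{\left(-12,-37 \right)} - \left(40 - 81 v\right) = \left(\frac{1}{-12} - -444\right) - \left(40 - -3402\right) = \left(- \frac{1}{12} + 444\right) - \left(40 + 3402\right) = \frac{5327}{12} - 3442 = - \frac{35977}{12}$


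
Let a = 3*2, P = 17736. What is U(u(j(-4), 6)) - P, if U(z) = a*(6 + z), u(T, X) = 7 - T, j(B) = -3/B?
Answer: -35325/2 ≈ -17663.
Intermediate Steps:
a = 6
U(z) = 36 + 6*z (U(z) = 6*(6 + z) = 36 + 6*z)
U(u(j(-4), 6)) - P = (36 + 6*(7 - (-3)/(-4))) - 1*17736 = (36 + 6*(7 - (-3)*(-1)/4)) - 17736 = (36 + 6*(7 - 1*3/4)) - 17736 = (36 + 6*(7 - 3/4)) - 17736 = (36 + 6*(25/4)) - 17736 = (36 + 75/2) - 17736 = 147/2 - 17736 = -35325/2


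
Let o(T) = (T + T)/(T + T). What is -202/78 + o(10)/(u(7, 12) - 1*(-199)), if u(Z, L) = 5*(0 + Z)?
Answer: -605/234 ≈ -2.5855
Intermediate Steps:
o(T) = 1 (o(T) = (2*T)/((2*T)) = (2*T)*(1/(2*T)) = 1)
u(Z, L) = 5*Z
-202/78 + o(10)/(u(7, 12) - 1*(-199)) = -202/78 + 1/(5*7 - 1*(-199)) = -202*1/78 + 1/(35 + 199) = -101/39 + 1/234 = -605/234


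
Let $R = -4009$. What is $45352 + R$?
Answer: $41343$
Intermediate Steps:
$45352 + R = 45352 - 4009 = 41343$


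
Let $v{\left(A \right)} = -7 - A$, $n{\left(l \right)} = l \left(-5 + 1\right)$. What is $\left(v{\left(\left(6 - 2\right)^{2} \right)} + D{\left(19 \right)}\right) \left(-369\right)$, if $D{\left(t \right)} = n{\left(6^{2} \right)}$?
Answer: $61623$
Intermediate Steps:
$n{\left(l \right)} = - 4 l$ ($n{\left(l \right)} = l \left(-4\right) = - 4 l$)
$D{\left(t \right)} = -144$ ($D{\left(t \right)} = - 4 \cdot 6^{2} = \left(-4\right) 36 = -144$)
$\left(v{\left(\left(6 - 2\right)^{2} \right)} + D{\left(19 \right)}\right) \left(-369\right) = \left(\left(-7 - \left(6 - 2\right)^{2}\right) - 144\right) \left(-369\right) = \left(\left(-7 - 4^{2}\right) - 144\right) \left(-369\right) = \left(\left(-7 - 16\right) - 144\right) \left(-369\right) = \left(-23 - 144\right) \left(-369\right) = \left(-167\right) \left(-369\right) = 61623$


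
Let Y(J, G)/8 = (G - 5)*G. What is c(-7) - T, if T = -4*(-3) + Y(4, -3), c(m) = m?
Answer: -211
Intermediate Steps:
Y(J, G) = 8*G*(-5 + G) (Y(J, G) = 8*((G - 5)*G) = 8*((-5 + G)*G) = 8*(G*(-5 + G)) = 8*G*(-5 + G))
T = 204 (T = -4*(-3) + 8*(-3)*(-5 - 3) = 12 + 8*(-3)*(-8) = 12 + 192 = 204)
c(-7) - T = -7 - 1*204 = -7 - 204 = -211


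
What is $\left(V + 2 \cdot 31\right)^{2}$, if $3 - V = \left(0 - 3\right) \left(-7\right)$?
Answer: $1936$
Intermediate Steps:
$V = -18$ ($V = 3 - \left(0 - 3\right) \left(-7\right) = 3 - \left(-3\right) \left(-7\right) = 3 - 21 = -18$)
$\left(V + 2 \cdot 31\right)^{2} = \left(-18 + 2 \cdot 31\right)^{2} = \left(-18 + 62\right)^{2} = 44^{2} = 1936$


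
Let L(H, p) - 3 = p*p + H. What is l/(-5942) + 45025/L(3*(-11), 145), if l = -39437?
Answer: 219103673/24950458 ≈ 8.7816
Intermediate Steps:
L(H, p) = 3 + H + p² (L(H, p) = 3 + (p*p + H) = 3 + (p² + H) = 3 + (H + p²) = 3 + H + p²)
l/(-5942) + 45025/L(3*(-11), 145) = -39437/(-5942) + 45025/(3 + 3*(-11) + 145²) = -39437*(-1/5942) + 45025/(3 - 33 + 21025) = 39437/5942 + 45025/20995 = 39437/5942 + 45025*(1/20995) = 39437/5942 + 9005/4199 = 219103673/24950458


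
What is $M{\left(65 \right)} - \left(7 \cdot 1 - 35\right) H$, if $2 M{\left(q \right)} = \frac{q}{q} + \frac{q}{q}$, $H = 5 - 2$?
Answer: $85$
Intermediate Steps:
$H = 3$ ($H = 5 - 2 = 3$)
$M{\left(q \right)} = 1$ ($M{\left(q \right)} = \frac{\frac{q}{q} + \frac{q}{q}}{2} = \frac{1 + 1}{2} = \frac{1}{2} \cdot 2 = 1$)
$M{\left(65 \right)} - \left(7 \cdot 1 - 35\right) H = 1 - \left(7 \cdot 1 - 35\right) 3 = 1 - \left(7 - 35\right) 3 = 1 - \left(-28\right) 3 = 1 - -84 = 1 + 84 = 85$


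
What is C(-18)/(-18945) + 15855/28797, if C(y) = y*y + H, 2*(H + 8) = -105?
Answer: 195189977/363706110 ≈ 0.53667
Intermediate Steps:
H = -121/2 (H = -8 + (1/2)*(-105) = -8 - 105/2 = -121/2 ≈ -60.500)
C(y) = -121/2 + y**2 (C(y) = y*y - 121/2 = y**2 - 121/2 = -121/2 + y**2)
C(-18)/(-18945) + 15855/28797 = (-121/2 + (-18)**2)/(-18945) + 15855/28797 = (-121/2 + 324)*(-1/18945) + 15855*(1/28797) = (527/2)*(-1/18945) + 5285/9599 = -527/37890 + 5285/9599 = 195189977/363706110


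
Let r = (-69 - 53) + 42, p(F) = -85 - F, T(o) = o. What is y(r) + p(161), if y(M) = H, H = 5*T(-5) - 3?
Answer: -274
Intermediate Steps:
H = -28 (H = 5*(-5) - 3 = -25 - 3 = -28)
r = -80 (r = -122 + 42 = -80)
y(M) = -28
y(r) + p(161) = -28 + (-85 - 1*161) = -28 + (-85 - 161) = -28 - 246 = -274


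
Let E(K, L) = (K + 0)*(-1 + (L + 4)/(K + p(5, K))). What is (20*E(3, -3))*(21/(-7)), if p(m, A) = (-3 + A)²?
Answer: 120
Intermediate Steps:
E(K, L) = K*(-1 + (4 + L)/(K + (-3 + K)²)) (E(K, L) = (K + 0)*(-1 + (L + 4)/(K + (-3 + K)²)) = K*(-1 + (4 + L)/(K + (-3 + K)²)))
(20*E(3, -3))*(21/(-7)) = (20*(-1*3*(-4 + 3 + (-3 + 3)² - 1*(-3))/(3 + (-3 + 3)²)))*(21/(-7)) = (20*(-1*3*(-4 + 3 + 0² + 3)/(3 + 0²)))*(21*(-⅐)) = (20*(-1*3*(-4 + 3 + 0 + 3)/(3 + 0)))*(-3) = (20*(-1*3*2/3))*(-3) = (20*(-1*3*⅓*2))*(-3) = (20*(-2))*(-3) = -40*(-3) = 120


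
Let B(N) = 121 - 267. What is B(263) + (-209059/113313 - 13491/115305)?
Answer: -644401783856/4355185155 ≈ -147.96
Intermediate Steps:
B(N) = -146
B(263) + (-209059/113313 - 13491/115305) = -146 + (-209059/113313 - 13491/115305) = -146 + (-209059*1/113313 - 13491*1/115305) = -146 + (-209059/113313 - 4497/38435) = -146 - 8544751226/4355185155 = -644401783856/4355185155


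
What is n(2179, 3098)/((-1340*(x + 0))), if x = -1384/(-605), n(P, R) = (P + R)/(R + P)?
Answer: -121/370912 ≈ -0.00032622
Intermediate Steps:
n(P, R) = 1 (n(P, R) = (P + R)/(P + R) = 1)
x = 1384/605 (x = -1384*(-1/605) = 1384/605 ≈ 2.2876)
n(2179, 3098)/((-1340*(x + 0))) = 1/(-1340*(1384/605 + 0)) = 1/(-1340*1384/605) = 1/(-370912/121) = 1*(-121/370912) = -121/370912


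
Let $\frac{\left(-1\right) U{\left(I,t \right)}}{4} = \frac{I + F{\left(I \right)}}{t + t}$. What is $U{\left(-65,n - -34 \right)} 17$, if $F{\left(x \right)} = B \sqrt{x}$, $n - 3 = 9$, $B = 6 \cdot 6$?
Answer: $\frac{1105}{23} - \frac{612 i \sqrt{65}}{23} \approx 48.043 - 214.53 i$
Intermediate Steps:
$B = 36$
$n = 12$ ($n = 3 + 9 = 12$)
$F{\left(x \right)} = 36 \sqrt{x}$
$U{\left(I,t \right)} = - \frac{2 \left(I + 36 \sqrt{I}\right)}{t}$ ($U{\left(I,t \right)} = - 4 \frac{I + 36 \sqrt{I}}{t + t} = - 4 \frac{I + 36 \sqrt{I}}{2 t} = - \frac{2 \left(I + 36 \sqrt{I}\right)}{t}$)
$U{\left(-65,n - -34 \right)} 17 = \frac{2 \left(\left(-1\right) \left(-65\right) - 36 \sqrt{-65}\right)}{12 - -34} \cdot 17 = \frac{2 \left(65 - 36 i \sqrt{65}\right)}{12 + 34} \cdot 17 = \frac{2 \left(65 - 36 i \sqrt{65}\right)}{46} \cdot 17 = 2 \cdot \frac{1}{46} \left(65 - 36 i \sqrt{65}\right) 17 = \left(\frac{65}{23} - \frac{36 i \sqrt{65}}{23}\right) 17 = \frac{1105}{23} - \frac{612 i \sqrt{65}}{23}$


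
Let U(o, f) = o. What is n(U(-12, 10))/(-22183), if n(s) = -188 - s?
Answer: 176/22183 ≈ 0.0079340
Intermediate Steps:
n(U(-12, 10))/(-22183) = (-188 - 1*(-12))/(-22183) = (-188 + 12)*(-1/22183) = -176*(-1/22183) = 176/22183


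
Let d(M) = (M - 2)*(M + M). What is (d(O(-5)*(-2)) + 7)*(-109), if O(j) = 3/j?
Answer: -13843/25 ≈ -553.72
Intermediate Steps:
d(M) = 2*M*(-2 + M) (d(M) = (-2 + M)*(2*M) = 2*M*(-2 + M))
(d(O(-5)*(-2)) + 7)*(-109) = (2*((3/(-5))*(-2))*(-2 + (3/(-5))*(-2)) + 7)*(-109) = (2*((3*(-1/5))*(-2))*(-2 + (3*(-1/5))*(-2)) + 7)*(-109) = (2*(-3/5*(-2))*(-2 - 3/5*(-2)) + 7)*(-109) = (2*(6/5)*(-2 + 6/5) + 7)*(-109) = (2*(6/5)*(-4/5) + 7)*(-109) = (-48/25 + 7)*(-109) = (127/25)*(-109) = -13843/25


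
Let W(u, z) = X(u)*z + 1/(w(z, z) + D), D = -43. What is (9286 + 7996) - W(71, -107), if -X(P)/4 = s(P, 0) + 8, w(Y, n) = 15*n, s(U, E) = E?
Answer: 22837985/1648 ≈ 13858.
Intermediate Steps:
X(P) = -32 (X(P) = -4*(0 + 8) = -4*8 = -32)
W(u, z) = 1/(-43 + 15*z) - 32*z (W(u, z) = -32*z + 1/(15*z - 43) = -32*z + 1/(-43 + 15*z) = 1/(-43 + 15*z) - 32*z)
(9286 + 7996) - W(71, -107) = (9286 + 7996) - (1 - 480*(-107)² + 1376*(-107))/(-43 + 15*(-107)) = 17282 - (1 - 480*11449 - 147232)/(-43 - 1605) = 17282 - (1 - 5495520 - 147232)/(-1648) = 17282 - (-1)*(-5642751)/1648 = 17282 - 1*5642751/1648 = 17282 - 5642751/1648 = 22837985/1648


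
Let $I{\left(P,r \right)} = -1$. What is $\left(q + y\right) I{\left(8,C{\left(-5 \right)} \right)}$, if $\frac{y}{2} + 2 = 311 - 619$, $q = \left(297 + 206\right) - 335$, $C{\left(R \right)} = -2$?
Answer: $452$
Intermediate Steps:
$q = 168$ ($q = 503 - 335 = 168$)
$y = -620$ ($y = -4 + 2 \left(311 - 619\right) = -4 + 2 \left(-308\right) = -4 - 616 = -620$)
$\left(q + y\right) I{\left(8,C{\left(-5 \right)} \right)} = \left(168 - 620\right) \left(-1\right) = \left(-452\right) \left(-1\right) = 452$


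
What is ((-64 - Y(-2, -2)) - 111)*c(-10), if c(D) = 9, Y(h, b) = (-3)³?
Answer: -1332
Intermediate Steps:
Y(h, b) = -27
((-64 - Y(-2, -2)) - 111)*c(-10) = ((-64 - 1*(-27)) - 111)*9 = ((-64 + 27) - 111)*9 = (-37 - 111)*9 = -148*9 = -1332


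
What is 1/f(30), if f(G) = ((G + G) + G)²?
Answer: 1/8100 ≈ 0.00012346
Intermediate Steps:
f(G) = 9*G² (f(G) = (2*G + G)² = (3*G)² = 9*G²)
1/f(30) = 1/(9*30²) = 1/(9*900) = 1/8100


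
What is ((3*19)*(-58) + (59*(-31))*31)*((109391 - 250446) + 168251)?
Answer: -1631895980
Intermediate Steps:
((3*19)*(-58) + (59*(-31))*31)*((109391 - 250446) + 168251) = (57*(-58) - 1829*31)*(-141055 + 168251) = (-3306 - 56699)*27196 = -60005*27196 = -1631895980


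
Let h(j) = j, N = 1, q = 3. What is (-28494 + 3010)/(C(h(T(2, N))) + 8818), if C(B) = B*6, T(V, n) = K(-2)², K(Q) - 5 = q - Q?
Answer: -46/17 ≈ -2.7059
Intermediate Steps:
K(Q) = 8 - Q (K(Q) = 5 + (3 - Q) = 8 - Q)
T(V, n) = 100 (T(V, n) = (8 - 1*(-2))² = (8 + 2)² = 10² = 100)
C(B) = 6*B
(-28494 + 3010)/(C(h(T(2, N))) + 8818) = (-28494 + 3010)/(6*100 + 8818) = -25484/(600 + 8818) = -25484/9418 = -25484*1/9418 = -46/17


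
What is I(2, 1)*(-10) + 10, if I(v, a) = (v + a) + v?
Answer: -40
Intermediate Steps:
I(v, a) = a + 2*v (I(v, a) = (a + v) + v = a + 2*v)
I(2, 1)*(-10) + 10 = (1 + 2*2)*(-10) + 10 = (1 + 4)*(-10) + 10 = 5*(-10) + 10 = -50 + 10 = -40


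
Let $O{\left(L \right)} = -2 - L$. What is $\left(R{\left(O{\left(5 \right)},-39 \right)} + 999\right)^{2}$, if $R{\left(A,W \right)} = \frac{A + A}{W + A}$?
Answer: $\frac{528264256}{529} \approx 9.9861 \cdot 10^{5}$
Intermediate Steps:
$R{\left(A,W \right)} = \frac{2 A}{A + W}$
$\left(R{\left(O{\left(5 \right)},-39 \right)} + 999\right)^{2} = \left(\frac{2 \left(-2 - 5\right)}{\left(-2 - 5\right) - 39} + 999\right)^{2} = \left(2 \left(-7\right) \frac{1}{-7 - 39} + 999\right)^{2} = \left(2 \left(-7\right) \frac{1}{-46} + 999\right)^{2} = \left(2 \left(-7\right) \left(- \frac{1}{46}\right) + 999\right)^{2} = \left(\frac{7}{23} + 999\right)^{2} = \left(\frac{22984}{23}\right)^{2} = \frac{528264256}{529}$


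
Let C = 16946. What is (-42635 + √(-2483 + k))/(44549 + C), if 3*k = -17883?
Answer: -8527/12299 + 2*I*√2111/61495 ≈ -0.69331 + 0.0014943*I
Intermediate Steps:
k = -5961 (k = (⅓)*(-17883) = -5961)
(-42635 + √(-2483 + k))/(44549 + C) = (-42635 + √(-2483 - 5961))/(44549 + 16946) = (-42635 + √(-8444))/61495 = (-42635 + 2*I*√2111)*(1/61495) = -8527/12299 + 2*I*√2111/61495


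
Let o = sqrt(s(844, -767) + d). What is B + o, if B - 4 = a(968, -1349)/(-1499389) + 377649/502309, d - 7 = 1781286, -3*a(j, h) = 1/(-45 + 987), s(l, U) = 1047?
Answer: 10113884114589199/2128420521082026 + 2*sqrt(445585) ≈ 1339.8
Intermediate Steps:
a(j, h) = -1/2826 (a(j, h) = -1/(3*(-45 + 987)) = -1/3/942 = -1/3*1/942 = -1/2826)
d = 1781293 (d = 7 + 1781286 = 1781293)
o = 2*sqrt(445585) (o = sqrt(1047 + 1781293) = sqrt(1782340) = 2*sqrt(445585) ≈ 1335.0)
B = 10113884114589199/2128420521082026 (B = 4 + (-1/2826/(-1499389) + 377649/502309) = 4 + (-1/2826*(-1/1499389) + 377649*(1/502309)) = 4 + (1/4237273314 + 377649/502309) = 4 + 1600202030261095/2128420521082026 = 10113884114589199/2128420521082026 ≈ 4.7518)
B + o = 10113884114589199/2128420521082026 + 2*sqrt(445585)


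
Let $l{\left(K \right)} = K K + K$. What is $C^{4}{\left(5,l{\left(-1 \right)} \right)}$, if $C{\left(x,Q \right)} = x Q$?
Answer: $0$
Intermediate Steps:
$l{\left(K \right)} = K + K^{2}$ ($l{\left(K \right)} = K^{2} + K = K + K^{2}$)
$C{\left(x,Q \right)} = Q x$
$C^{4}{\left(5,l{\left(-1 \right)} \right)} = \left(- (1 - 1) 5\right)^{4} = \left(\left(-1\right) 0 \cdot 5\right)^{4} = \left(0 \cdot 5\right)^{4} = 0^{4} = 0$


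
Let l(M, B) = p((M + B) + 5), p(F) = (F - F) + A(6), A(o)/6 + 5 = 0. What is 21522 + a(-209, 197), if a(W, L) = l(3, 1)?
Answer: 21492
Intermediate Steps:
A(o) = -30 (A(o) = -30 + 6*0 = -30 + 0 = -30)
p(F) = -30 (p(F) = (F - F) - 30 = 0 - 30 = -30)
l(M, B) = -30
a(W, L) = -30
21522 + a(-209, 197) = 21522 - 30 = 21492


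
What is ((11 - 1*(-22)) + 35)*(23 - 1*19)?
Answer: 272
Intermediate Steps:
((11 - 1*(-22)) + 35)*(23 - 1*19) = ((11 + 22) + 35)*(23 - 19) = (33 + 35)*4 = 68*4 = 272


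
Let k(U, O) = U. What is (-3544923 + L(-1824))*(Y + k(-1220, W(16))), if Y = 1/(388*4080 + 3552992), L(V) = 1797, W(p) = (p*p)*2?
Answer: 11100541193007957/2568016 ≈ 4.3226e+9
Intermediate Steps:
W(p) = 2*p**2 (W(p) = p**2*2 = 2*p**2)
Y = 1/5136032 (Y = 1/(1583040 + 3552992) = 1/5136032 ≈ 1.9470e-7)
(-3544923 + L(-1824))*(Y + k(-1220, W(16))) = (-3544923 + 1797)*(1/5136032 - 1220) = -3543126*(-6265959039/5136032) = 11100541193007957/2568016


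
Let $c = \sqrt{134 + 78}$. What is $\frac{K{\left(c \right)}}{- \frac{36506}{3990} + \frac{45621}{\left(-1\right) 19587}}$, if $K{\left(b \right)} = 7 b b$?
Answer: $- \frac{9664813410}{74755901} \approx -129.28$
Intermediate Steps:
$c = 2 \sqrt{53}$ ($c = \sqrt{212} = 2 \sqrt{53} \approx 14.56$)
$K{\left(b \right)} = 7 b^{2}$
$\frac{K{\left(c \right)}}{- \frac{36506}{3990} + \frac{45621}{\left(-1\right) 19587}} = \frac{7 \left(2 \sqrt{53}\right)^{2}}{- \frac{36506}{3990} + \frac{45621}{\left(-1\right) 19587}} = \frac{7 \cdot 212}{\left(-36506\right) \frac{1}{3990} + \frac{45621}{-19587}} = \frac{1484}{- \frac{18253}{1995} + 45621 \left(- \frac{1}{19587}\right)} = \frac{1484}{- \frac{18253}{1995} - \frac{15207}{6529}} = \frac{1484}{- \frac{149511802}{13025355}} = 1484 \left(- \frac{13025355}{149511802}\right) = - \frac{9664813410}{74755901}$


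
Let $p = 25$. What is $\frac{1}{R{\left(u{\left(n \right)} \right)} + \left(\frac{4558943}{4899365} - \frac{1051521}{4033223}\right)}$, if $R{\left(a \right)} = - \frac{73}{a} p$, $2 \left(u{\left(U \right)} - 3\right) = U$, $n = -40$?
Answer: $\frac{335923937257715}{36287425302040983} \approx 0.0092573$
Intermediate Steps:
$u{\left(U \right)} = 3 + \frac{U}{2}$
$R{\left(a \right)} = - \frac{1825}{a}$ ($R{\left(a \right)} = - \frac{73}{a} 25 = - \frac{1825}{a}$)
$\frac{1}{R{\left(u{\left(n \right)} \right)} + \left(\frac{4558943}{4899365} - \frac{1051521}{4033223}\right)} = \frac{1}{- \frac{1825}{3 + \frac{1}{2} \left(-40\right)} + \left(\frac{4558943}{4899365} - \frac{1051521}{4033223}\right)} = \frac{1}{- \frac{1825}{3 - 20} + \left(4558943 \cdot \frac{1}{4899365} - \frac{1051521}{4033223}\right)} = \frac{1}{- \frac{1825}{-17} + \left(\frac{4558943}{4899365} - \frac{1051521}{4033223}\right)} = \frac{1}{\left(-1825\right) \left(- \frac{1}{17}\right) + \frac{13235448579124}{19760231603395}} = \frac{1}{\frac{1825}{17} + \frac{13235448579124}{19760231603395}} = \frac{1}{\frac{36287425302040983}{335923937257715}} = \frac{335923937257715}{36287425302040983}$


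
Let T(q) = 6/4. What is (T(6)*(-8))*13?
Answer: -156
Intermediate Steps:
T(q) = 3/2 (T(q) = 6*(1/4) = 3/2)
(T(6)*(-8))*13 = ((3/2)*(-8))*13 = -12*13 = -156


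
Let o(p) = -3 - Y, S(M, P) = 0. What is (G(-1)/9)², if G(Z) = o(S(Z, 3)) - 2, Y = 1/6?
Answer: 961/2916 ≈ 0.32956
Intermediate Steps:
Y = ⅙ ≈ 0.16667
o(p) = -19/6 (o(p) = -3 - 1*⅙ = -3 - ⅙ = -19/6)
G(Z) = -31/6 (G(Z) = -19/6 - 2 = -31/6)
(G(-1)/9)² = (-31/6/9)² = (-31/6*⅑)² = (-31/54)² = 961/2916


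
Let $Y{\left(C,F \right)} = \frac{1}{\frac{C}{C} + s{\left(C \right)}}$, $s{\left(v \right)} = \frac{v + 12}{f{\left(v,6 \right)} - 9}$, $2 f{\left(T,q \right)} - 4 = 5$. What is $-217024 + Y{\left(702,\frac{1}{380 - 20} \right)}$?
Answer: $- \frac{102652355}{473} \approx -2.1702 \cdot 10^{5}$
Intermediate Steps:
$f{\left(T,q \right)} = \frac{9}{2}$ ($f{\left(T,q \right)} = 2 + \frac{1}{2} \cdot 5 = 2 + \frac{5}{2} = \frac{9}{2}$)
$s{\left(v \right)} = - \frac{8}{3} - \frac{2 v}{9}$ ($s{\left(v \right)} = \frac{v + 12}{\frac{9}{2} - 9} = \frac{12 + v}{- \frac{9}{2}} = \left(12 + v\right) \left(- \frac{2}{9}\right) = - \frac{8}{3} - \frac{2 v}{9}$)
$Y{\left(C,F \right)} = \frac{1}{- \frac{5}{3} - \frac{2 C}{9}}$ ($Y{\left(C,F \right)} = \frac{1}{\frac{C}{C} - \left(\frac{8}{3} + \frac{2 C}{9}\right)} = \frac{1}{1 - \left(\frac{8}{3} + \frac{2 C}{9}\right)} = \frac{1}{- \frac{5}{3} - \frac{2 C}{9}}$)
$-217024 + Y{\left(702,\frac{1}{380 - 20} \right)} = -217024 + \frac{9}{-15 - 1404} = -217024 + \frac{9}{-1419} = -217024 + 9 \left(- \frac{1}{1419}\right) = -217024 - \frac{3}{473} = - \frac{102652355}{473}$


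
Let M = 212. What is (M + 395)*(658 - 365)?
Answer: 177851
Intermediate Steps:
(M + 395)*(658 - 365) = (212 + 395)*(658 - 365) = 607*293 = 177851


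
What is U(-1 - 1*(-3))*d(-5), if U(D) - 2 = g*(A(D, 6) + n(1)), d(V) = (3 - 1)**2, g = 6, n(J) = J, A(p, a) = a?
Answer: 176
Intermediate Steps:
d(V) = 4 (d(V) = 2**2 = 4)
U(D) = 44 (U(D) = 2 + 6*(6 + 1) = 2 + 6*7 = 2 + 42 = 44)
U(-1 - 1*(-3))*d(-5) = 44*4 = 176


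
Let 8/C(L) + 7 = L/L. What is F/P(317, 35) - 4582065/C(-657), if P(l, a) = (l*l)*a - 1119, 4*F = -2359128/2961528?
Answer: 5963970328086144043/1735453433648 ≈ 3.4365e+6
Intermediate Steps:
F = -98297/493588 (F = (-2359128/2961528)/4 = (-2359128*1/2961528)/4 = (¼)*(-98297/123397) = -98297/493588 ≈ -0.19915)
P(l, a) = -1119 + a*l² (P(l, a) = l²*a - 1119 = a*l² - 1119 = -1119 + a*l²)
C(L) = -4/3 (C(L) = 8/(-7 + L/L) = 8/(-7 + 1) = 8/(-6) = 8*(-⅙) = -4/3)
F/P(317, 35) - 4582065/C(-657) = -98297/(493588*(-1119 + 35*317²)) - 4582065/(-4/3) = -98297/(493588*(-1119 + 35*100489)) - 4582065*(-¾) = -98297/(493588*(-1119 + 3517115)) + 13746195/4 = -98297/493588/3515996 + 13746195/4 = -98297/493588*1/3515996 + 13746195/4 = -98297/1735453433648 + 13746195/4 = 5963970328086144043/1735453433648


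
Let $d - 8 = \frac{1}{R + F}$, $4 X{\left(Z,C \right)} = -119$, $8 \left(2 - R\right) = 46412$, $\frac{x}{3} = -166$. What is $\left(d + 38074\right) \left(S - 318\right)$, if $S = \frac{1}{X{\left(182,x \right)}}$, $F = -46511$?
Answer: $- \frac{150785159714320}{12449899} \approx -1.2111 \cdot 10^{7}$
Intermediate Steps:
$x = -498$ ($x = 3 \left(-166\right) = -498$)
$R = - \frac{11599}{2}$ ($R = 2 - \frac{11603}{2} = - \frac{11599}{2} \approx -5799.5$)
$X{\left(Z,C \right)} = - \frac{119}{4}$ ($X{\left(Z,C \right)} = \frac{1}{4} \left(-119\right) = - \frac{119}{4}$)
$d = \frac{836966}{104621}$ ($d = 8 + \frac{1}{- \frac{11599}{2} - 46511} = 8 + \frac{1}{- \frac{104621}{2}} = 8 - \frac{2}{104621} = \frac{836966}{104621} \approx 8.0$)
$S = - \frac{4}{119}$ ($S = \frac{1}{- \frac{119}{4}} = - \frac{4}{119} \approx -0.033613$)
$\left(d + 38074\right) \left(S - 318\right) = \left(\frac{836966}{104621} + 38074\right) \left(- \frac{4}{119} - 318\right) = \frac{3984176920}{104621} \left(- \frac{37846}{119}\right) = - \frac{150785159714320}{12449899}$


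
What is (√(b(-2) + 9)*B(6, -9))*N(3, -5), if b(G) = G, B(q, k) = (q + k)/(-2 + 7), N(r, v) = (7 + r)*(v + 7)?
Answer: -12*√7 ≈ -31.749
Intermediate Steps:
N(r, v) = (7 + r)*(7 + v)
B(q, k) = k/5 + q/5 (B(q, k) = (k + q)/5 = (k + q)*(⅕) = k/5 + q/5)
(√(b(-2) + 9)*B(6, -9))*N(3, -5) = (√(-2 + 9)*((⅕)*(-9) + (⅕)*6))*(49 + 7*3 + 7*(-5) + 3*(-5)) = (√7*(-9/5 + 6/5))*(49 + 21 - 35 - 15) = (√7*(-⅗))*20 = -3*√7/5*20 = -12*√7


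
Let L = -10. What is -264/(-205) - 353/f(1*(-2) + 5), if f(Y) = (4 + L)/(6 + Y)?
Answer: 217623/410 ≈ 530.79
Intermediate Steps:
f(Y) = -6/(6 + Y) (f(Y) = (4 - 10)/(6 + Y) = -6/(6 + Y))
-264/(-205) - 353/f(1*(-2) + 5) = -264/(-205) - 353/((-6/(6 + (1*(-2) + 5)))) = -264*(-1/205) - 353/((-6/(6 + (-2 + 5)))) = 264/205 - 353/((-6/(6 + 3))) = 264/205 - 353/((-6/9)) = 264/205 - 353/((-6*⅑)) = 264/205 - 353/(-⅔) = 264/205 - 353*(-3/2) = 264/205 + 1059/2 = 217623/410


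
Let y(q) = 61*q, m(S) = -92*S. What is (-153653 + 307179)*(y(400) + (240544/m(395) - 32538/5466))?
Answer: 30987835554887374/8276435 ≈ 3.7441e+9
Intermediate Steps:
(-153653 + 307179)*(y(400) + (240544/m(395) - 32538/5466)) = (-153653 + 307179)*(61*400 + (240544/((-92*395)) - 32538/5466)) = 153526*(24400 + (240544/(-36340) - 32538*1/5466)) = 153526*(24400 + (240544*(-1/36340) - 5423/911)) = 153526*(24400 + (-60136/9085 - 5423/911)) = 153526*(24400 - 104051851/8276435) = 153526*(201840962149/8276435) = 30987835554887374/8276435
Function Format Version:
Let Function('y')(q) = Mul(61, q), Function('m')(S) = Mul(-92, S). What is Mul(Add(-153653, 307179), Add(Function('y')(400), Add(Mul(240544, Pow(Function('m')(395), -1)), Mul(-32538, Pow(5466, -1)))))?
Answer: Rational(30987835554887374, 8276435) ≈ 3.7441e+9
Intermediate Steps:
Mul(Add(-153653, 307179), Add(Function('y')(400), Add(Mul(240544, Pow(Function('m')(395), -1)), Mul(-32538, Pow(5466, -1))))) = Mul(Add(-153653, 307179), Add(Mul(61, 400), Add(Mul(240544, Pow(Mul(-92, 395), -1)), Mul(-32538, Pow(5466, -1))))) = Mul(153526, Add(24400, Add(Mul(240544, Pow(-36340, -1)), Mul(-32538, Rational(1, 5466))))) = Mul(153526, Add(24400, Add(Mul(240544, Rational(-1, 36340)), Rational(-5423, 911)))) = Mul(153526, Add(24400, Add(Rational(-60136, 9085), Rational(-5423, 911)))) = Mul(153526, Add(24400, Rational(-104051851, 8276435))) = Mul(153526, Rational(201840962149, 8276435)) = Rational(30987835554887374, 8276435)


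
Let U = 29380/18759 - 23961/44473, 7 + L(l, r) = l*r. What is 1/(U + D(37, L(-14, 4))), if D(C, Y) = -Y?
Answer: 4936503/316071478 ≈ 0.015618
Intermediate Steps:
L(l, r) = -7 + l*r
U = 5071789/4936503 (U = 29380*(1/18759) - 23961*1/44473 = 2260/1443 - 23961/44473 = 5071789/4936503 ≈ 1.0274)
1/(U + D(37, L(-14, 4))) = 1/(5071789/4936503 - (-7 - 14*4)) = 1/(5071789/4936503 - (-7 - 56)) = 1/(5071789/4936503 - 1*(-63)) = 1/(5071789/4936503 + 63) = 1/(316071478/4936503) = 4936503/316071478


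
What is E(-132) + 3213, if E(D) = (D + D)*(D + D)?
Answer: 72909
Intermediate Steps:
E(D) = 4*D² (E(D) = (2*D)*(2*D) = 4*D²)
E(-132) + 3213 = 4*(-132)² + 3213 = 4*17424 + 3213 = 69696 + 3213 = 72909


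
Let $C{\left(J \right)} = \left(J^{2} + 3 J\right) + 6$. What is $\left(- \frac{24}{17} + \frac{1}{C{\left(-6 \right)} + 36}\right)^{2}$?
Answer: $\frac{2024929}{1040400} \approx 1.9463$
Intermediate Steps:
$C{\left(J \right)} = 6 + J^{2} + 3 J$
$\left(- \frac{24}{17} + \frac{1}{C{\left(-6 \right)} + 36}\right)^{2} = \left(- \frac{24}{17} + \frac{1}{\left(6 + \left(-6\right)^{2} + 3 \left(-6\right)\right) + 36}\right)^{2} = \left(\left(-24\right) \frac{1}{17} + \frac{1}{\left(6 + 36 - 18\right) + 36}\right)^{2} = \left(- \frac{24}{17} + \frac{1}{24 + 36}\right)^{2} = \left(- \frac{24}{17} + \frac{1}{60}\right)^{2} = \left(- \frac{1423}{1020}\right)^{2} = \frac{2024929}{1040400}$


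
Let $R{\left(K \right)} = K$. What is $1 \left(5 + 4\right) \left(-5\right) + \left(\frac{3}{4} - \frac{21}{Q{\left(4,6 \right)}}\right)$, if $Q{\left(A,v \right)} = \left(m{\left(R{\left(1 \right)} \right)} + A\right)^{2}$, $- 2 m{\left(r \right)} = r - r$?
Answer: $- \frac{729}{16} \approx -45.563$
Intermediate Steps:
$m{\left(r \right)} = 0$ ($m{\left(r \right)} = - \frac{r - r}{2} = \left(- \frac{1}{2}\right) 0 = 0$)
$Q{\left(A,v \right)} = A^{2}$ ($Q{\left(A,v \right)} = \left(0 + A\right)^{2} = A^{2}$)
$1 \left(5 + 4\right) \left(-5\right) + \left(\frac{3}{4} - \frac{21}{Q{\left(4,6 \right)}}\right) = 1 \left(5 + 4\right) \left(-5\right) + \left(\frac{3}{4} - \frac{21}{4^{2}}\right) = 1 \cdot 9 \left(-5\right) + \left(3 \cdot \frac{1}{4} - \frac{21}{16}\right) = 1 \left(-45\right) + \left(\frac{3}{4} - \frac{21}{16}\right) = -45 + \left(\frac{3}{4} - \frac{21}{16}\right) = -45 - \frac{9}{16} = - \frac{729}{16}$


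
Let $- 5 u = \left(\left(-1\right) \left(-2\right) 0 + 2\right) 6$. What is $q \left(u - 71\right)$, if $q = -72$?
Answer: $\frac{26424}{5} \approx 5284.8$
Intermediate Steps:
$u = - \frac{12}{5}$ ($u = - \frac{\left(\left(-1\right) \left(-2\right) 0 + 2\right) 6}{5} = - \frac{\left(2 \cdot 0 + 2\right) 6}{5} = - \frac{\left(0 + 2\right) 6}{5} = - \frac{2 \cdot 6}{5} = \left(- \frac{1}{5}\right) 12 = - \frac{12}{5} \approx -2.4$)
$q \left(u - 71\right) = - 72 \left(- \frac{12}{5} - 71\right) = \left(-72\right) \left(- \frac{367}{5}\right) = \frac{26424}{5}$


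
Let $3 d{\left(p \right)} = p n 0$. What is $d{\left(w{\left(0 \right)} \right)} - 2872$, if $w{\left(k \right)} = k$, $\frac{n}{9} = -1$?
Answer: $-2872$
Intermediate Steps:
$n = -9$ ($n = 9 \left(-1\right) = -9$)
$d{\left(p \right)} = 0$ ($d{\left(p \right)} = \frac{p \left(-9\right) 0}{3} = \frac{- 9 p 0}{3} = \frac{1}{3} \cdot 0 = 0$)
$d{\left(w{\left(0 \right)} \right)} - 2872 = 0 - 2872 = -2872$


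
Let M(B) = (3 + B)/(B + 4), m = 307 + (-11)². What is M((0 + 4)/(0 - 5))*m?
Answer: 1177/4 ≈ 294.25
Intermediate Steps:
m = 428 (m = 307 + 121 = 428)
M(B) = (3 + B)/(4 + B)
M((0 + 4)/(0 - 5))*m = ((3 + (0 + 4)/(0 - 5))/(4 + (0 + 4)/(0 - 5)))*428 = ((3 + 4/(-5))/(4 + 4/(-5)))*428 = ((3 + 4*(-⅕))/(4 + 4*(-⅕)))*428 = ((3 - ⅘)/(4 - ⅘))*428 = ((11/5)/(16/5))*428 = ((5/16)*(11/5))*428 = (11/16)*428 = 1177/4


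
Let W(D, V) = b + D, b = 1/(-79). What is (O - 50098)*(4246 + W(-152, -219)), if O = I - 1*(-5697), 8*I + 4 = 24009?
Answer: -107119330275/632 ≈ -1.6949e+8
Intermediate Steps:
I = 24005/8 (I = -½ + (⅛)*24009 = -½ + 24009/8 = 24005/8 ≈ 3000.6)
b = -1/79 ≈ -0.012658
O = 69581/8 (O = 24005/8 - 1*(-5697) = 24005/8 + 5697 = 69581/8 ≈ 8697.6)
W(D, V) = -1/79 + D
(O - 50098)*(4246 + W(-152, -219)) = (69581/8 - 50098)*(4246 + (-1/79 - 152)) = -331203*(4246 - 12009/79)/8 = -331203/8*323425/79 = -107119330275/632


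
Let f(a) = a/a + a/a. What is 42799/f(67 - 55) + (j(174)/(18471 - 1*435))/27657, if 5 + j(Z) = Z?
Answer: 10674533942143/498821652 ≈ 21400.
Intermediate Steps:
j(Z) = -5 + Z
f(a) = 2 (f(a) = 1 + 1 = 2)
42799/f(67 - 55) + (j(174)/(18471 - 1*435))/27657 = 42799/2 + ((-5 + 174)/(18471 - 1*435))/27657 = 42799*(½) + (169/(18471 - 435))*(1/27657) = 42799/2 + (169/18036)*(1/27657) = 42799/2 + 169/498821652 = 10674533942143/498821652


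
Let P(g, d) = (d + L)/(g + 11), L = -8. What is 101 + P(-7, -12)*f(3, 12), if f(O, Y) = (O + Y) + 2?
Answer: 16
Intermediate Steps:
P(g, d) = (-8 + d)/(11 + g) (P(g, d) = (d - 8)/(g + 11) = (-8 + d)/(11 + g))
f(O, Y) = 2 + O + Y
101 + P(-7, -12)*f(3, 12) = 101 + ((-8 - 12)/(11 - 7))*(2 + 3 + 12) = 101 + (-20/4)*17 = 101 + ((¼)*(-20))*17 = 101 - 5*17 = 101 - 85 = 16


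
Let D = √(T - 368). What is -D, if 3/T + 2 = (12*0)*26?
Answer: -I*√1478/2 ≈ -19.222*I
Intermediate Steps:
T = -3/2 (T = 3/(-2 + (12*0)*26) = 3/(-2 + 0*26) = 3/(-2 + 0) = 3/(-2) = 3*(-½) = -3/2 ≈ -1.5000)
D = I*√1478/2 (D = √(-3/2 - 368) = √(-739/2) = I*√1478/2 ≈ 19.222*I)
-D = -I*√1478/2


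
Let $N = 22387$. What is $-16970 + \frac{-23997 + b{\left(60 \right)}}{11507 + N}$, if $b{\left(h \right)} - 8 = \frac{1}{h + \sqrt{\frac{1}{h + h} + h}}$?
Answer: $- \frac{244346580578831}{14398137306} - \frac{\sqrt{216030}}{7199068653} \approx -16971.0$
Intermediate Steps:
$b{\left(h \right)} = 8 + \frac{1}{h + \sqrt{h + \frac{1}{2 h}}}$ ($b{\left(h \right)} = 8 + \frac{1}{h + \sqrt{\frac{1}{h + h} + h}} = 8 + \frac{1}{h + \sqrt{\frac{1}{2 h} + h}} = 8 + \frac{1}{h + \sqrt{h + \frac{1}{2 h}}}$)
$-16970 + \frac{-23997 + b{\left(60 \right)}}{11507 + N} = -16970 + \frac{-23997 + \frac{2 + 8 \sqrt{\frac{2}{60} + 4 \cdot 60} + 16 \cdot 60}{2 \cdot 60 + \sqrt{2} \sqrt{\frac{1}{60} + 2 \cdot 60}}}{11507 + 22387} = -16970 + \frac{-23997 + \frac{2 + 8 \sqrt{2 \cdot \frac{1}{60} + 240} + 960}{120 + \sqrt{2} \sqrt{\frac{1}{60} + 120}}}{33894} = -16970 + \left(-23997 + \frac{2 + 8 \sqrt{\frac{1}{30} + 240} + 960}{120 + \sqrt{2} \sqrt{\frac{7201}{60}}}\right) \frac{1}{33894} = -16970 + \left(-23997 + \frac{2 + 8 \sqrt{\frac{7201}{30}} + 960}{120 + \sqrt{2} \frac{\sqrt{108015}}{30}}\right) \frac{1}{33894} = -16970 + \left(-23997 + \frac{2 + 8 \frac{\sqrt{216030}}{30} + 960}{120 + \frac{\sqrt{216030}}{30}}\right) \frac{1}{33894} = -16970 + \left(-23997 + \frac{2 + \frac{4 \sqrt{216030}}{15} + 960}{120 + \frac{\sqrt{216030}}{30}}\right) \frac{1}{33894} = -16970 + \left(-23997 + \frac{962 + \frac{4 \sqrt{216030}}{15}}{120 + \frac{\sqrt{216030}}{30}}\right) \frac{1}{33894} = -16970 - \left(\frac{7999}{11298} - \frac{962 + \frac{4 \sqrt{216030}}{15}}{33894 \left(120 + \frac{\sqrt{216030}}{30}\right)}\right) = - \frac{191735059}{11298} + \frac{962 + \frac{4 \sqrt{216030}}{15}}{33894 \left(120 + \frac{\sqrt{216030}}{30}\right)}$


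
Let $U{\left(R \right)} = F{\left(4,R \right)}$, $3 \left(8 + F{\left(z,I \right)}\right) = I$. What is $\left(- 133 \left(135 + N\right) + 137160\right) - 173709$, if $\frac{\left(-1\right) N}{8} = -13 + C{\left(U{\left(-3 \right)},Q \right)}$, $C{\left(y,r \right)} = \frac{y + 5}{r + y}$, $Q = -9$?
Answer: $- \frac{612896}{9} \approx -68100.0$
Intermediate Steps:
$F{\left(z,I \right)} = -8 + \frac{I}{3}$
$U{\left(R \right)} = -8 + \frac{R}{3}$
$C{\left(y,r \right)} = \frac{5 + y}{r + y}$
$N = \frac{920}{9}$ ($N = - 8 \left(-13 + \frac{5 + \left(-8 + \frac{1}{3} \left(-3\right)\right)}{-9 + \left(-8 + \frac{1}{3} \left(-3\right)\right)}\right) = - 8 \left(-13 + \frac{5 - 9}{-9 - 9}\right) = - 8 \left(-13 + \frac{1}{-18} \left(-4\right)\right) = - 8 \left(-13 - - \frac{2}{9}\right) = - 8 \left(-13 + \frac{2}{9}\right) = \left(-8\right) \left(- \frac{115}{9}\right) = \frac{920}{9} \approx 102.22$)
$\left(- 133 \left(135 + N\right) + 137160\right) - 173709 = \left(- 133 \left(135 + \frac{920}{9}\right) + 137160\right) - 173709 = \left(\left(-133\right) \frac{2135}{9} + 137160\right) - 173709 = \left(- \frac{283955}{9} + 137160\right) - 173709 = \frac{950485}{9} - 173709 = - \frac{612896}{9}$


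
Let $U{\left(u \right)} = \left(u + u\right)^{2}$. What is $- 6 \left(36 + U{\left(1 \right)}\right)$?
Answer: $-240$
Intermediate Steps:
$U{\left(u \right)} = 4 u^{2}$ ($U{\left(u \right)} = \left(2 u\right)^{2} = 4 u^{2}$)
$- 6 \left(36 + U{\left(1 \right)}\right) = - 6 \left(36 + 4 \cdot 1^{2}\right) = - 6 \left(36 + 4 \cdot 1\right) = - 6 \left(36 + 4\right) = \left(-6\right) 40 = -240$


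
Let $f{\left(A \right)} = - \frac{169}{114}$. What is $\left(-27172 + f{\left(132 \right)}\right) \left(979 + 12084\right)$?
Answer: $- \frac{40466260951}{114} \approx -3.5497 \cdot 10^{8}$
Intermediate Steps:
$f{\left(A \right)} = - \frac{169}{114}$ ($f{\left(A \right)} = \left(-169\right) \frac{1}{114} = - \frac{169}{114}$)
$\left(-27172 + f{\left(132 \right)}\right) \left(979 + 12084\right) = \left(-27172 - \frac{169}{114}\right) \left(979 + 12084\right) = \left(- \frac{3097777}{114}\right) 13063 = - \frac{40466260951}{114}$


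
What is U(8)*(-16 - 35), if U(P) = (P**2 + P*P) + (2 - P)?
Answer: -6222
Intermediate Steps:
U(P) = 2 - P + 2*P**2 (U(P) = (P**2 + P**2) + (2 - P) = 2*P**2 + (2 - P) = 2 - P + 2*P**2)
U(8)*(-16 - 35) = (2 - 1*8 + 2*8**2)*(-16 - 35) = (2 - 8 + 2*64)*(-51) = (2 - 8 + 128)*(-51) = 122*(-51) = -6222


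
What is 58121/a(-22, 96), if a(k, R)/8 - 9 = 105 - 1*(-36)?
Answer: 58121/1200 ≈ 48.434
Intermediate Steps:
a(k, R) = 1200 (a(k, R) = 72 + 8*(105 - 1*(-36)) = 72 + 8*(105 + 36) = 72 + 8*141 = 72 + 1128 = 1200)
58121/a(-22, 96) = 58121/1200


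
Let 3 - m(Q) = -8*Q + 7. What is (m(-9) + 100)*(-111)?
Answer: -2664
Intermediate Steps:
m(Q) = -4 + 8*Q (m(Q) = 3 - (-8*Q + 7) = 3 - (7 - 8*Q) = 3 + (-7 + 8*Q) = -4 + 8*Q)
(m(-9) + 100)*(-111) = ((-4 + 8*(-9)) + 100)*(-111) = ((-4 - 72) + 100)*(-111) = (-76 + 100)*(-111) = 24*(-111) = -2664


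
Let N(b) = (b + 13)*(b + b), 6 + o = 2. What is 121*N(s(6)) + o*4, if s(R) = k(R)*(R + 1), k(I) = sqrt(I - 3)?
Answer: 35558 + 22022*sqrt(3) ≈ 73701.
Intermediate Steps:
o = -4 (o = -6 + 2 = -4)
k(I) = sqrt(-3 + I)
s(R) = sqrt(-3 + R)*(1 + R) (s(R) = sqrt(-3 + R)*(R + 1) = sqrt(-3 + R)*(1 + R))
N(b) = 2*b*(13 + b) (N(b) = (13 + b)*(2*b) = 2*b*(13 + b))
121*N(s(6)) + o*4 = 121*(2*(sqrt(-3 + 6)*(1 + 6))*(13 + sqrt(-3 + 6)*(1 + 6))) - 4*4 = 121*(2*(sqrt(3)*7)*(13 + sqrt(3)*7)) - 16 = 121*(2*(7*sqrt(3))*(13 + 7*sqrt(3))) - 16 = 121*(14*sqrt(3)*(13 + 7*sqrt(3))) - 16 = 1694*sqrt(3)*(13 + 7*sqrt(3)) - 16 = -16 + 1694*sqrt(3)*(13 + 7*sqrt(3))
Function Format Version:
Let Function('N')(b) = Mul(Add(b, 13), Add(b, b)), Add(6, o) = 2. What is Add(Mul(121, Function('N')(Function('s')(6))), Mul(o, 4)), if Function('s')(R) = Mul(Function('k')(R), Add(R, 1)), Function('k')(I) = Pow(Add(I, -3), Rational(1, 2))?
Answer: Add(35558, Mul(22022, Pow(3, Rational(1, 2)))) ≈ 73701.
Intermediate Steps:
o = -4 (o = Add(-6, 2) = -4)
Function('k')(I) = Pow(Add(-3, I), Rational(1, 2))
Function('s')(R) = Mul(Pow(Add(-3, R), Rational(1, 2)), Add(1, R)) (Function('s')(R) = Mul(Pow(Add(-3, R), Rational(1, 2)), Add(R, 1)) = Mul(Pow(Add(-3, R), Rational(1, 2)), Add(1, R)))
Function('N')(b) = Mul(2, b, Add(13, b)) (Function('N')(b) = Mul(Add(13, b), Mul(2, b)) = Mul(2, b, Add(13, b)))
Add(Mul(121, Function('N')(Function('s')(6))), Mul(o, 4)) = Add(Mul(121, Mul(2, Mul(Pow(Add(-3, 6), Rational(1, 2)), Add(1, 6)), Add(13, Mul(Pow(Add(-3, 6), Rational(1, 2)), Add(1, 6))))), Mul(-4, 4)) = Add(Mul(121, Mul(2, Mul(Pow(3, Rational(1, 2)), 7), Add(13, Mul(Pow(3, Rational(1, 2)), 7)))), -16) = Add(Mul(121, Mul(2, Mul(7, Pow(3, Rational(1, 2))), Add(13, Mul(7, Pow(3, Rational(1, 2)))))), -16) = Add(Mul(121, Mul(14, Pow(3, Rational(1, 2)), Add(13, Mul(7, Pow(3, Rational(1, 2)))))), -16) = Add(Mul(1694, Pow(3, Rational(1, 2)), Add(13, Mul(7, Pow(3, Rational(1, 2))))), -16) = Add(-16, Mul(1694, Pow(3, Rational(1, 2)), Add(13, Mul(7, Pow(3, Rational(1, 2))))))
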